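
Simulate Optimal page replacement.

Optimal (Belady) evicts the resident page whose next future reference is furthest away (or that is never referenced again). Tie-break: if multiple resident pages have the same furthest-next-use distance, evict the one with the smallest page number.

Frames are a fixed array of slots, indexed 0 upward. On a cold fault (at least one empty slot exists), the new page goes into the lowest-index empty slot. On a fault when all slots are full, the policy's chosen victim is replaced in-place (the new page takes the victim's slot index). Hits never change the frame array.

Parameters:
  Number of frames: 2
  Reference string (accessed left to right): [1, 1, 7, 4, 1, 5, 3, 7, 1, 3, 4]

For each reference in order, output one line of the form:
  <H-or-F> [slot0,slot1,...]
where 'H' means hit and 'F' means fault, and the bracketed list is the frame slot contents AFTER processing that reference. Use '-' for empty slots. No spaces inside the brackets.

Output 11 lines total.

F [1,-]
H [1,-]
F [1,7]
F [1,4]
H [1,4]
F [1,5]
F [1,3]
F [1,7]
H [1,7]
F [3,7]
F [4,7]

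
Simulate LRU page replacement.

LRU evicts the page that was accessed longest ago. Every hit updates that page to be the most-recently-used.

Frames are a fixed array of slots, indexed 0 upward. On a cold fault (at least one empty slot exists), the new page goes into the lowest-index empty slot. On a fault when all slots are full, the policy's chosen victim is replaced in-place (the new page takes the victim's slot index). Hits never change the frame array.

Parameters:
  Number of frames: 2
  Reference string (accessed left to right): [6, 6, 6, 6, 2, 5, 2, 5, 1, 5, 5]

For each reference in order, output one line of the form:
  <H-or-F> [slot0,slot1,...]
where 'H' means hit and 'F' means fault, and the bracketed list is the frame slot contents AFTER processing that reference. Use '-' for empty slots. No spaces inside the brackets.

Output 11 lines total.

F [6,-]
H [6,-]
H [6,-]
H [6,-]
F [6,2]
F [5,2]
H [5,2]
H [5,2]
F [5,1]
H [5,1]
H [5,1]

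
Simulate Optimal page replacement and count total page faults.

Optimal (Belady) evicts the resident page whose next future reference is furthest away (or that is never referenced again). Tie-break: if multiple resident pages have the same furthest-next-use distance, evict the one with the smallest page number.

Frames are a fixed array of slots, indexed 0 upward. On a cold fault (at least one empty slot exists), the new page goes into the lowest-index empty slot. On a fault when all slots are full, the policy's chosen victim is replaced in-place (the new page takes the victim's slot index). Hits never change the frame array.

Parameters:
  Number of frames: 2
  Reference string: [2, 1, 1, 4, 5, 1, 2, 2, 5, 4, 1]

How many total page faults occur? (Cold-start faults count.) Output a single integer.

Answer: 7

Derivation:
Step 0: ref 2 → FAULT, frames=[2,-]
Step 1: ref 1 → FAULT, frames=[2,1]
Step 2: ref 1 → HIT, frames=[2,1]
Step 3: ref 4 → FAULT (evict 2), frames=[4,1]
Step 4: ref 5 → FAULT (evict 4), frames=[5,1]
Step 5: ref 1 → HIT, frames=[5,1]
Step 6: ref 2 → FAULT (evict 1), frames=[5,2]
Step 7: ref 2 → HIT, frames=[5,2]
Step 8: ref 5 → HIT, frames=[5,2]
Step 9: ref 4 → FAULT (evict 2), frames=[5,4]
Step 10: ref 1 → FAULT (evict 4), frames=[5,1]
Total faults: 7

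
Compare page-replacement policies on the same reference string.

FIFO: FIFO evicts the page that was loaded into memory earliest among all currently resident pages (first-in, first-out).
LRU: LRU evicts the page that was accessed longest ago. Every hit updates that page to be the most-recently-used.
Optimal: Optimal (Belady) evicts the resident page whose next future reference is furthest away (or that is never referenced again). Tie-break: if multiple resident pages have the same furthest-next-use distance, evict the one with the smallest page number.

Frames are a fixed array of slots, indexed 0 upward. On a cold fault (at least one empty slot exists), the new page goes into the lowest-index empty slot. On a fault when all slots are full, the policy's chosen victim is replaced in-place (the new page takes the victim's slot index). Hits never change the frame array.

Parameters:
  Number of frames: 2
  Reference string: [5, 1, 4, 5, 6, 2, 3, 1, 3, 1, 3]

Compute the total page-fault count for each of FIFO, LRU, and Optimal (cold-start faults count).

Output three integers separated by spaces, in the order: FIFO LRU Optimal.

--- FIFO ---
  step 0: ref 5 -> FAULT, frames=[5,-] (faults so far: 1)
  step 1: ref 1 -> FAULT, frames=[5,1] (faults so far: 2)
  step 2: ref 4 -> FAULT, evict 5, frames=[4,1] (faults so far: 3)
  step 3: ref 5 -> FAULT, evict 1, frames=[4,5] (faults so far: 4)
  step 4: ref 6 -> FAULT, evict 4, frames=[6,5] (faults so far: 5)
  step 5: ref 2 -> FAULT, evict 5, frames=[6,2] (faults so far: 6)
  step 6: ref 3 -> FAULT, evict 6, frames=[3,2] (faults so far: 7)
  step 7: ref 1 -> FAULT, evict 2, frames=[3,1] (faults so far: 8)
  step 8: ref 3 -> HIT, frames=[3,1] (faults so far: 8)
  step 9: ref 1 -> HIT, frames=[3,1] (faults so far: 8)
  step 10: ref 3 -> HIT, frames=[3,1] (faults so far: 8)
  FIFO total faults: 8
--- LRU ---
  step 0: ref 5 -> FAULT, frames=[5,-] (faults so far: 1)
  step 1: ref 1 -> FAULT, frames=[5,1] (faults so far: 2)
  step 2: ref 4 -> FAULT, evict 5, frames=[4,1] (faults so far: 3)
  step 3: ref 5 -> FAULT, evict 1, frames=[4,5] (faults so far: 4)
  step 4: ref 6 -> FAULT, evict 4, frames=[6,5] (faults so far: 5)
  step 5: ref 2 -> FAULT, evict 5, frames=[6,2] (faults so far: 6)
  step 6: ref 3 -> FAULT, evict 6, frames=[3,2] (faults so far: 7)
  step 7: ref 1 -> FAULT, evict 2, frames=[3,1] (faults so far: 8)
  step 8: ref 3 -> HIT, frames=[3,1] (faults so far: 8)
  step 9: ref 1 -> HIT, frames=[3,1] (faults so far: 8)
  step 10: ref 3 -> HIT, frames=[3,1] (faults so far: 8)
  LRU total faults: 8
--- Optimal ---
  step 0: ref 5 -> FAULT, frames=[5,-] (faults so far: 1)
  step 1: ref 1 -> FAULT, frames=[5,1] (faults so far: 2)
  step 2: ref 4 -> FAULT, evict 1, frames=[5,4] (faults so far: 3)
  step 3: ref 5 -> HIT, frames=[5,4] (faults so far: 3)
  step 4: ref 6 -> FAULT, evict 4, frames=[5,6] (faults so far: 4)
  step 5: ref 2 -> FAULT, evict 5, frames=[2,6] (faults so far: 5)
  step 6: ref 3 -> FAULT, evict 2, frames=[3,6] (faults so far: 6)
  step 7: ref 1 -> FAULT, evict 6, frames=[3,1] (faults so far: 7)
  step 8: ref 3 -> HIT, frames=[3,1] (faults so far: 7)
  step 9: ref 1 -> HIT, frames=[3,1] (faults so far: 7)
  step 10: ref 3 -> HIT, frames=[3,1] (faults so far: 7)
  Optimal total faults: 7

Answer: 8 8 7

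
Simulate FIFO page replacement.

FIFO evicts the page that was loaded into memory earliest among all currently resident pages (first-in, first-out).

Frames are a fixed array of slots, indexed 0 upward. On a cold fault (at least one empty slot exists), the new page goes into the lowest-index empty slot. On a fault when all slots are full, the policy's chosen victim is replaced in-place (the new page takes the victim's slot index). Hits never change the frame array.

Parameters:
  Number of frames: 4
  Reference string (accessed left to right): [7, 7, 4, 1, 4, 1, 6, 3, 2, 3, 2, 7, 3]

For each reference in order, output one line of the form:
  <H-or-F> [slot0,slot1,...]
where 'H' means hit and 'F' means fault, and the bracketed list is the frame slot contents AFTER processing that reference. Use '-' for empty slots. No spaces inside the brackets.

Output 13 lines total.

F [7,-,-,-]
H [7,-,-,-]
F [7,4,-,-]
F [7,4,1,-]
H [7,4,1,-]
H [7,4,1,-]
F [7,4,1,6]
F [3,4,1,6]
F [3,2,1,6]
H [3,2,1,6]
H [3,2,1,6]
F [3,2,7,6]
H [3,2,7,6]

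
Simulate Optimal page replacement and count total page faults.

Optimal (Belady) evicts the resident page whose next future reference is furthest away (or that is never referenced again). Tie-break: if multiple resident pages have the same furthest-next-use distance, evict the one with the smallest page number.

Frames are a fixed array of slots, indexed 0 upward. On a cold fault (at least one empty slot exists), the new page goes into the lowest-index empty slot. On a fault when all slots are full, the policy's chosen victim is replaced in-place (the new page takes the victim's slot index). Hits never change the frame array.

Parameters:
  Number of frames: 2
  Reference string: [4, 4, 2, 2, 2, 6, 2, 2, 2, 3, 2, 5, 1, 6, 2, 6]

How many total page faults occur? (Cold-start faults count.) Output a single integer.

Answer: 7

Derivation:
Step 0: ref 4 → FAULT, frames=[4,-]
Step 1: ref 4 → HIT, frames=[4,-]
Step 2: ref 2 → FAULT, frames=[4,2]
Step 3: ref 2 → HIT, frames=[4,2]
Step 4: ref 2 → HIT, frames=[4,2]
Step 5: ref 6 → FAULT (evict 4), frames=[6,2]
Step 6: ref 2 → HIT, frames=[6,2]
Step 7: ref 2 → HIT, frames=[6,2]
Step 8: ref 2 → HIT, frames=[6,2]
Step 9: ref 3 → FAULT (evict 6), frames=[3,2]
Step 10: ref 2 → HIT, frames=[3,2]
Step 11: ref 5 → FAULT (evict 3), frames=[5,2]
Step 12: ref 1 → FAULT (evict 5), frames=[1,2]
Step 13: ref 6 → FAULT (evict 1), frames=[6,2]
Step 14: ref 2 → HIT, frames=[6,2]
Step 15: ref 6 → HIT, frames=[6,2]
Total faults: 7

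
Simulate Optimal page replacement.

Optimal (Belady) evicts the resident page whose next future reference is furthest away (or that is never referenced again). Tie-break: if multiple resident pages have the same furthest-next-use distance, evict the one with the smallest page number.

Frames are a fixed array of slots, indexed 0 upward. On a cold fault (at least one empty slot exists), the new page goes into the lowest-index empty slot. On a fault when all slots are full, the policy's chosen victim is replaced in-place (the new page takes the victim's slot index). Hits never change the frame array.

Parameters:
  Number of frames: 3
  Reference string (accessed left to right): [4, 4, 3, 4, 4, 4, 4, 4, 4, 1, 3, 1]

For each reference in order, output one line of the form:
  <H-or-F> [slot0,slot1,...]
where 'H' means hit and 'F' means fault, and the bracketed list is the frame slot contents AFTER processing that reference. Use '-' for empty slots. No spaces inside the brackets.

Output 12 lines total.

F [4,-,-]
H [4,-,-]
F [4,3,-]
H [4,3,-]
H [4,3,-]
H [4,3,-]
H [4,3,-]
H [4,3,-]
H [4,3,-]
F [4,3,1]
H [4,3,1]
H [4,3,1]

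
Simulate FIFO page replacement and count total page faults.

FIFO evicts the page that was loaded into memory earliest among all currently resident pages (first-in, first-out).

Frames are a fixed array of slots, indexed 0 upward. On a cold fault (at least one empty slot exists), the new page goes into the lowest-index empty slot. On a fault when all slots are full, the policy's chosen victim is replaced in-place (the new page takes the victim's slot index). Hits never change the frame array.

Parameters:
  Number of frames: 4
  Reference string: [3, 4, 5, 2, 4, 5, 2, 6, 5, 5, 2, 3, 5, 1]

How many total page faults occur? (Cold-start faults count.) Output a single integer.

Answer: 7

Derivation:
Step 0: ref 3 → FAULT, frames=[3,-,-,-]
Step 1: ref 4 → FAULT, frames=[3,4,-,-]
Step 2: ref 5 → FAULT, frames=[3,4,5,-]
Step 3: ref 2 → FAULT, frames=[3,4,5,2]
Step 4: ref 4 → HIT, frames=[3,4,5,2]
Step 5: ref 5 → HIT, frames=[3,4,5,2]
Step 6: ref 2 → HIT, frames=[3,4,5,2]
Step 7: ref 6 → FAULT (evict 3), frames=[6,4,5,2]
Step 8: ref 5 → HIT, frames=[6,4,5,2]
Step 9: ref 5 → HIT, frames=[6,4,5,2]
Step 10: ref 2 → HIT, frames=[6,4,5,2]
Step 11: ref 3 → FAULT (evict 4), frames=[6,3,5,2]
Step 12: ref 5 → HIT, frames=[6,3,5,2]
Step 13: ref 1 → FAULT (evict 5), frames=[6,3,1,2]
Total faults: 7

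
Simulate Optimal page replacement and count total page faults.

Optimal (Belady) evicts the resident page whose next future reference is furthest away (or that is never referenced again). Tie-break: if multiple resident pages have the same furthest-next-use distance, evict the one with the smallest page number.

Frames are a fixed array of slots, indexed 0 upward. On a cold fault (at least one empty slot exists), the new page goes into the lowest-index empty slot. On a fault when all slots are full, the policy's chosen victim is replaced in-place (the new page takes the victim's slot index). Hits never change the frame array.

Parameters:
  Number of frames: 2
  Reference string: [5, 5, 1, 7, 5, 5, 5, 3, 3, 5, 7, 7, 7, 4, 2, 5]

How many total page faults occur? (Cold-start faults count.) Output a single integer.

Answer: 7

Derivation:
Step 0: ref 5 → FAULT, frames=[5,-]
Step 1: ref 5 → HIT, frames=[5,-]
Step 2: ref 1 → FAULT, frames=[5,1]
Step 3: ref 7 → FAULT (evict 1), frames=[5,7]
Step 4: ref 5 → HIT, frames=[5,7]
Step 5: ref 5 → HIT, frames=[5,7]
Step 6: ref 5 → HIT, frames=[5,7]
Step 7: ref 3 → FAULT (evict 7), frames=[5,3]
Step 8: ref 3 → HIT, frames=[5,3]
Step 9: ref 5 → HIT, frames=[5,3]
Step 10: ref 7 → FAULT (evict 3), frames=[5,7]
Step 11: ref 7 → HIT, frames=[5,7]
Step 12: ref 7 → HIT, frames=[5,7]
Step 13: ref 4 → FAULT (evict 7), frames=[5,4]
Step 14: ref 2 → FAULT (evict 4), frames=[5,2]
Step 15: ref 5 → HIT, frames=[5,2]
Total faults: 7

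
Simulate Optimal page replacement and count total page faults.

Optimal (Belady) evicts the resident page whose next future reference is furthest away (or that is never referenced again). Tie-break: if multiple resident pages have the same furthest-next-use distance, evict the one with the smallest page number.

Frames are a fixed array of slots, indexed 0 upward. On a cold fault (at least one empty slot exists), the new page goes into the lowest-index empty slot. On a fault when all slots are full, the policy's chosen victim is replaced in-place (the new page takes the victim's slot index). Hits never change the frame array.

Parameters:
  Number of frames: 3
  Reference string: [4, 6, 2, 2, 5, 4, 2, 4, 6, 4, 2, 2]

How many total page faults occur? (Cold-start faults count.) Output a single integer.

Answer: 5

Derivation:
Step 0: ref 4 → FAULT, frames=[4,-,-]
Step 1: ref 6 → FAULT, frames=[4,6,-]
Step 2: ref 2 → FAULT, frames=[4,6,2]
Step 3: ref 2 → HIT, frames=[4,6,2]
Step 4: ref 5 → FAULT (evict 6), frames=[4,5,2]
Step 5: ref 4 → HIT, frames=[4,5,2]
Step 6: ref 2 → HIT, frames=[4,5,2]
Step 7: ref 4 → HIT, frames=[4,5,2]
Step 8: ref 6 → FAULT (evict 5), frames=[4,6,2]
Step 9: ref 4 → HIT, frames=[4,6,2]
Step 10: ref 2 → HIT, frames=[4,6,2]
Step 11: ref 2 → HIT, frames=[4,6,2]
Total faults: 5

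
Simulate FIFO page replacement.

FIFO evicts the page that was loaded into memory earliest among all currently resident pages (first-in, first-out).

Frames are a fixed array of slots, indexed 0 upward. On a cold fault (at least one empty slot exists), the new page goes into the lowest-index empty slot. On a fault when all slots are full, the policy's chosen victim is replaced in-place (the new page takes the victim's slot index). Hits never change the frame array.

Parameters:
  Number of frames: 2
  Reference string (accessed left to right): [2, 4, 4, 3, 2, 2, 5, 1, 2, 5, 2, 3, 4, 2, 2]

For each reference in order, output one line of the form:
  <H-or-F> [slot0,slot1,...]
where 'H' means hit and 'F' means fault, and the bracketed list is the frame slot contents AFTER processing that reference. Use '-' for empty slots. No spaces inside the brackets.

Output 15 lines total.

F [2,-]
F [2,4]
H [2,4]
F [3,4]
F [3,2]
H [3,2]
F [5,2]
F [5,1]
F [2,1]
F [2,5]
H [2,5]
F [3,5]
F [3,4]
F [2,4]
H [2,4]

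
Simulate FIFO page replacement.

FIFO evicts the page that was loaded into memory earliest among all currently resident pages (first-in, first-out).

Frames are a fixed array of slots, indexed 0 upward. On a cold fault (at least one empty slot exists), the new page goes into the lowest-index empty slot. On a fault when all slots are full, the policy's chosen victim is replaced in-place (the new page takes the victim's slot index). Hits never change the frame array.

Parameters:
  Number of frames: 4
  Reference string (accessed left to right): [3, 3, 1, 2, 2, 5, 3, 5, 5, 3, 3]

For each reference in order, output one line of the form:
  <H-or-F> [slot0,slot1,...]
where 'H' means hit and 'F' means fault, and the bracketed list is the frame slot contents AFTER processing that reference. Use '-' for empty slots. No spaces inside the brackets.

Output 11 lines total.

F [3,-,-,-]
H [3,-,-,-]
F [3,1,-,-]
F [3,1,2,-]
H [3,1,2,-]
F [3,1,2,5]
H [3,1,2,5]
H [3,1,2,5]
H [3,1,2,5]
H [3,1,2,5]
H [3,1,2,5]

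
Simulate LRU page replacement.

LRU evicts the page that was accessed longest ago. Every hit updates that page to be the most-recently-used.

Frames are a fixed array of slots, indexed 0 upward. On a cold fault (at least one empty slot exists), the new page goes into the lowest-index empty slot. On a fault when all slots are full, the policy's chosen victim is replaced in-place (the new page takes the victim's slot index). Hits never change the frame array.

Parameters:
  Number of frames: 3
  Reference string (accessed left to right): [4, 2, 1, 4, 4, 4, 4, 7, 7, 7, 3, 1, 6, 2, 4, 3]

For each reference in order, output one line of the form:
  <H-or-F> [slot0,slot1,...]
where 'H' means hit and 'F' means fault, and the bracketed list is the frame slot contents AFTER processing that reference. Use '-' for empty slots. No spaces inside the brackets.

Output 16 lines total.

F [4,-,-]
F [4,2,-]
F [4,2,1]
H [4,2,1]
H [4,2,1]
H [4,2,1]
H [4,2,1]
F [4,7,1]
H [4,7,1]
H [4,7,1]
F [4,7,3]
F [1,7,3]
F [1,6,3]
F [1,6,2]
F [4,6,2]
F [4,3,2]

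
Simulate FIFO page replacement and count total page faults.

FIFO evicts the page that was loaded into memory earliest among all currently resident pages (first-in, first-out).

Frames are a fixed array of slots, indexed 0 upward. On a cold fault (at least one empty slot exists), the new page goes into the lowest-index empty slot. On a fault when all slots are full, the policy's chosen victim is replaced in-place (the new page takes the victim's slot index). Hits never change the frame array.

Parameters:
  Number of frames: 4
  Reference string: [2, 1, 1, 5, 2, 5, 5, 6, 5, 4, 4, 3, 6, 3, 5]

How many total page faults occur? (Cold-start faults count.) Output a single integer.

Step 0: ref 2 → FAULT, frames=[2,-,-,-]
Step 1: ref 1 → FAULT, frames=[2,1,-,-]
Step 2: ref 1 → HIT, frames=[2,1,-,-]
Step 3: ref 5 → FAULT, frames=[2,1,5,-]
Step 4: ref 2 → HIT, frames=[2,1,5,-]
Step 5: ref 5 → HIT, frames=[2,1,5,-]
Step 6: ref 5 → HIT, frames=[2,1,5,-]
Step 7: ref 6 → FAULT, frames=[2,1,5,6]
Step 8: ref 5 → HIT, frames=[2,1,5,6]
Step 9: ref 4 → FAULT (evict 2), frames=[4,1,5,6]
Step 10: ref 4 → HIT, frames=[4,1,5,6]
Step 11: ref 3 → FAULT (evict 1), frames=[4,3,5,6]
Step 12: ref 6 → HIT, frames=[4,3,5,6]
Step 13: ref 3 → HIT, frames=[4,3,5,6]
Step 14: ref 5 → HIT, frames=[4,3,5,6]
Total faults: 6

Answer: 6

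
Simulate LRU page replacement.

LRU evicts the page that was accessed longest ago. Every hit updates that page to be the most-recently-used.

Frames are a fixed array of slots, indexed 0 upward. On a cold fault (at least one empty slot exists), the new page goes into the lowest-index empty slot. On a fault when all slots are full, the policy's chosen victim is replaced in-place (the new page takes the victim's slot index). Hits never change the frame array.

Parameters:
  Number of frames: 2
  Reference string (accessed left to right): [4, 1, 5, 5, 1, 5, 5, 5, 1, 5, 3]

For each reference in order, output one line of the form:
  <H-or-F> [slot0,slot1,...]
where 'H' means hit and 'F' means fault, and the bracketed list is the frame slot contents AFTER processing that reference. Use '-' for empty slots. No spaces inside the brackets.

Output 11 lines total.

F [4,-]
F [4,1]
F [5,1]
H [5,1]
H [5,1]
H [5,1]
H [5,1]
H [5,1]
H [5,1]
H [5,1]
F [5,3]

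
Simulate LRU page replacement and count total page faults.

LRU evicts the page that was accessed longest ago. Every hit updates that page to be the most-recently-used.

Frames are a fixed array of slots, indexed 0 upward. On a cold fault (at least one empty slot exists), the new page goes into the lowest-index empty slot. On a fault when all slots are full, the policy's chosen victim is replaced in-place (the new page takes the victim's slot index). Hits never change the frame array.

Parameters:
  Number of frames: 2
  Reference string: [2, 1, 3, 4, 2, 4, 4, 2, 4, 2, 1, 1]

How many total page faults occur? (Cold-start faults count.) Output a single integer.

Step 0: ref 2 → FAULT, frames=[2,-]
Step 1: ref 1 → FAULT, frames=[2,1]
Step 2: ref 3 → FAULT (evict 2), frames=[3,1]
Step 3: ref 4 → FAULT (evict 1), frames=[3,4]
Step 4: ref 2 → FAULT (evict 3), frames=[2,4]
Step 5: ref 4 → HIT, frames=[2,4]
Step 6: ref 4 → HIT, frames=[2,4]
Step 7: ref 2 → HIT, frames=[2,4]
Step 8: ref 4 → HIT, frames=[2,4]
Step 9: ref 2 → HIT, frames=[2,4]
Step 10: ref 1 → FAULT (evict 4), frames=[2,1]
Step 11: ref 1 → HIT, frames=[2,1]
Total faults: 6

Answer: 6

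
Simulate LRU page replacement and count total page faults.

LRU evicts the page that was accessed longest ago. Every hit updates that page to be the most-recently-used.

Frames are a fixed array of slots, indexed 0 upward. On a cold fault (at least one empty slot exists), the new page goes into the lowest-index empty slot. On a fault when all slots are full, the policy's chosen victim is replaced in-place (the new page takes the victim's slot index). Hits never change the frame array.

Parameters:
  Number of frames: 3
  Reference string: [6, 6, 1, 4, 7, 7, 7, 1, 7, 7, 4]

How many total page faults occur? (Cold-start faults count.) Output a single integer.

Answer: 4

Derivation:
Step 0: ref 6 → FAULT, frames=[6,-,-]
Step 1: ref 6 → HIT, frames=[6,-,-]
Step 2: ref 1 → FAULT, frames=[6,1,-]
Step 3: ref 4 → FAULT, frames=[6,1,4]
Step 4: ref 7 → FAULT (evict 6), frames=[7,1,4]
Step 5: ref 7 → HIT, frames=[7,1,4]
Step 6: ref 7 → HIT, frames=[7,1,4]
Step 7: ref 1 → HIT, frames=[7,1,4]
Step 8: ref 7 → HIT, frames=[7,1,4]
Step 9: ref 7 → HIT, frames=[7,1,4]
Step 10: ref 4 → HIT, frames=[7,1,4]
Total faults: 4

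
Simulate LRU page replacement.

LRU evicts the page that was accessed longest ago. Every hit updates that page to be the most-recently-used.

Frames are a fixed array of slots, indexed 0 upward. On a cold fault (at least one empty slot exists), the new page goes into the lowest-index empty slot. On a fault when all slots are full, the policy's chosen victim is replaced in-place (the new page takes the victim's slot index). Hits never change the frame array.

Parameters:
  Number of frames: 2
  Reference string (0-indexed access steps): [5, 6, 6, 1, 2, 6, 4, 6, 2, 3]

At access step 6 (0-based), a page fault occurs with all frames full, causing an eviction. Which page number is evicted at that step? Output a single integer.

Answer: 2

Derivation:
Step 0: ref 5 -> FAULT, frames=[5,-]
Step 1: ref 6 -> FAULT, frames=[5,6]
Step 2: ref 6 -> HIT, frames=[5,6]
Step 3: ref 1 -> FAULT, evict 5, frames=[1,6]
Step 4: ref 2 -> FAULT, evict 6, frames=[1,2]
Step 5: ref 6 -> FAULT, evict 1, frames=[6,2]
Step 6: ref 4 -> FAULT, evict 2, frames=[6,4]
At step 6: evicted page 2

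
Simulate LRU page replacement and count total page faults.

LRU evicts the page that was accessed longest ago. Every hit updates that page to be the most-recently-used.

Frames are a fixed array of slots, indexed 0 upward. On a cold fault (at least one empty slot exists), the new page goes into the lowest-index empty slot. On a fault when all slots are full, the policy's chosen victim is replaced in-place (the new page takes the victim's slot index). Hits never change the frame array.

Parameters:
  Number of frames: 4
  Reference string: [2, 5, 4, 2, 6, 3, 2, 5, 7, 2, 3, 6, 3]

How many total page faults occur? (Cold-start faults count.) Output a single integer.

Answer: 8

Derivation:
Step 0: ref 2 → FAULT, frames=[2,-,-,-]
Step 1: ref 5 → FAULT, frames=[2,5,-,-]
Step 2: ref 4 → FAULT, frames=[2,5,4,-]
Step 3: ref 2 → HIT, frames=[2,5,4,-]
Step 4: ref 6 → FAULT, frames=[2,5,4,6]
Step 5: ref 3 → FAULT (evict 5), frames=[2,3,4,6]
Step 6: ref 2 → HIT, frames=[2,3,4,6]
Step 7: ref 5 → FAULT (evict 4), frames=[2,3,5,6]
Step 8: ref 7 → FAULT (evict 6), frames=[2,3,5,7]
Step 9: ref 2 → HIT, frames=[2,3,5,7]
Step 10: ref 3 → HIT, frames=[2,3,5,7]
Step 11: ref 6 → FAULT (evict 5), frames=[2,3,6,7]
Step 12: ref 3 → HIT, frames=[2,3,6,7]
Total faults: 8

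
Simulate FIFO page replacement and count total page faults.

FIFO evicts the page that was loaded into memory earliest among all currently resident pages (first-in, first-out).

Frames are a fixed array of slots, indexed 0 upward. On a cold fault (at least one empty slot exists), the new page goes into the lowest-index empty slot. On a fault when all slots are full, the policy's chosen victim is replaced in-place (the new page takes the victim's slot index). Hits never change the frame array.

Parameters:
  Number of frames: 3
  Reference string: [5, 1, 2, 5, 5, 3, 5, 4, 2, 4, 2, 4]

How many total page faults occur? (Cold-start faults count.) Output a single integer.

Answer: 7

Derivation:
Step 0: ref 5 → FAULT, frames=[5,-,-]
Step 1: ref 1 → FAULT, frames=[5,1,-]
Step 2: ref 2 → FAULT, frames=[5,1,2]
Step 3: ref 5 → HIT, frames=[5,1,2]
Step 4: ref 5 → HIT, frames=[5,1,2]
Step 5: ref 3 → FAULT (evict 5), frames=[3,1,2]
Step 6: ref 5 → FAULT (evict 1), frames=[3,5,2]
Step 7: ref 4 → FAULT (evict 2), frames=[3,5,4]
Step 8: ref 2 → FAULT (evict 3), frames=[2,5,4]
Step 9: ref 4 → HIT, frames=[2,5,4]
Step 10: ref 2 → HIT, frames=[2,5,4]
Step 11: ref 4 → HIT, frames=[2,5,4]
Total faults: 7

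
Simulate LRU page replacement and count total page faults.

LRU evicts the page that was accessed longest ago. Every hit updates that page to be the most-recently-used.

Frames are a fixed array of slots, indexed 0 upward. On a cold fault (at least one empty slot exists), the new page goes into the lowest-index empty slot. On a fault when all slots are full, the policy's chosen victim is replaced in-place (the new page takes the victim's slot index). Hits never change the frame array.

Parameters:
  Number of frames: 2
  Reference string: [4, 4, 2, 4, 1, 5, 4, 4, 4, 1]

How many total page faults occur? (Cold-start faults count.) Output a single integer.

Step 0: ref 4 → FAULT, frames=[4,-]
Step 1: ref 4 → HIT, frames=[4,-]
Step 2: ref 2 → FAULT, frames=[4,2]
Step 3: ref 4 → HIT, frames=[4,2]
Step 4: ref 1 → FAULT (evict 2), frames=[4,1]
Step 5: ref 5 → FAULT (evict 4), frames=[5,1]
Step 6: ref 4 → FAULT (evict 1), frames=[5,4]
Step 7: ref 4 → HIT, frames=[5,4]
Step 8: ref 4 → HIT, frames=[5,4]
Step 9: ref 1 → FAULT (evict 5), frames=[1,4]
Total faults: 6

Answer: 6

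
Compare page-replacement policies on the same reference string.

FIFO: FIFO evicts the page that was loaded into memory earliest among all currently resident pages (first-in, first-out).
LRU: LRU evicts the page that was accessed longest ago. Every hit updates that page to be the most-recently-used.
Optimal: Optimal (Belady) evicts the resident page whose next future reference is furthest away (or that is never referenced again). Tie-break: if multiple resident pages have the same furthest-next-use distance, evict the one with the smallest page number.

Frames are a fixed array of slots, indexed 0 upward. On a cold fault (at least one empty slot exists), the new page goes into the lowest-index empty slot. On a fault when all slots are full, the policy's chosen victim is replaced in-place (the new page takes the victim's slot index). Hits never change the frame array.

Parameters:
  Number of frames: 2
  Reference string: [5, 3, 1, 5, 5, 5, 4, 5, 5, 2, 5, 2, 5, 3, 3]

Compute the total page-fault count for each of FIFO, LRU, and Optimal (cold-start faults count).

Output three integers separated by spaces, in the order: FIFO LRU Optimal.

--- FIFO ---
  step 0: ref 5 -> FAULT, frames=[5,-] (faults so far: 1)
  step 1: ref 3 -> FAULT, frames=[5,3] (faults so far: 2)
  step 2: ref 1 -> FAULT, evict 5, frames=[1,3] (faults so far: 3)
  step 3: ref 5 -> FAULT, evict 3, frames=[1,5] (faults so far: 4)
  step 4: ref 5 -> HIT, frames=[1,5] (faults so far: 4)
  step 5: ref 5 -> HIT, frames=[1,5] (faults so far: 4)
  step 6: ref 4 -> FAULT, evict 1, frames=[4,5] (faults so far: 5)
  step 7: ref 5 -> HIT, frames=[4,5] (faults so far: 5)
  step 8: ref 5 -> HIT, frames=[4,5] (faults so far: 5)
  step 9: ref 2 -> FAULT, evict 5, frames=[4,2] (faults so far: 6)
  step 10: ref 5 -> FAULT, evict 4, frames=[5,2] (faults so far: 7)
  step 11: ref 2 -> HIT, frames=[5,2] (faults so far: 7)
  step 12: ref 5 -> HIT, frames=[5,2] (faults so far: 7)
  step 13: ref 3 -> FAULT, evict 2, frames=[5,3] (faults so far: 8)
  step 14: ref 3 -> HIT, frames=[5,3] (faults so far: 8)
  FIFO total faults: 8
--- LRU ---
  step 0: ref 5 -> FAULT, frames=[5,-] (faults so far: 1)
  step 1: ref 3 -> FAULT, frames=[5,3] (faults so far: 2)
  step 2: ref 1 -> FAULT, evict 5, frames=[1,3] (faults so far: 3)
  step 3: ref 5 -> FAULT, evict 3, frames=[1,5] (faults so far: 4)
  step 4: ref 5 -> HIT, frames=[1,5] (faults so far: 4)
  step 5: ref 5 -> HIT, frames=[1,5] (faults so far: 4)
  step 6: ref 4 -> FAULT, evict 1, frames=[4,5] (faults so far: 5)
  step 7: ref 5 -> HIT, frames=[4,5] (faults so far: 5)
  step 8: ref 5 -> HIT, frames=[4,5] (faults so far: 5)
  step 9: ref 2 -> FAULT, evict 4, frames=[2,5] (faults so far: 6)
  step 10: ref 5 -> HIT, frames=[2,5] (faults so far: 6)
  step 11: ref 2 -> HIT, frames=[2,5] (faults so far: 6)
  step 12: ref 5 -> HIT, frames=[2,5] (faults so far: 6)
  step 13: ref 3 -> FAULT, evict 2, frames=[3,5] (faults so far: 7)
  step 14: ref 3 -> HIT, frames=[3,5] (faults so far: 7)
  LRU total faults: 7
--- Optimal ---
  step 0: ref 5 -> FAULT, frames=[5,-] (faults so far: 1)
  step 1: ref 3 -> FAULT, frames=[5,3] (faults so far: 2)
  step 2: ref 1 -> FAULT, evict 3, frames=[5,1] (faults so far: 3)
  step 3: ref 5 -> HIT, frames=[5,1] (faults so far: 3)
  step 4: ref 5 -> HIT, frames=[5,1] (faults so far: 3)
  step 5: ref 5 -> HIT, frames=[5,1] (faults so far: 3)
  step 6: ref 4 -> FAULT, evict 1, frames=[5,4] (faults so far: 4)
  step 7: ref 5 -> HIT, frames=[5,4] (faults so far: 4)
  step 8: ref 5 -> HIT, frames=[5,4] (faults so far: 4)
  step 9: ref 2 -> FAULT, evict 4, frames=[5,2] (faults so far: 5)
  step 10: ref 5 -> HIT, frames=[5,2] (faults so far: 5)
  step 11: ref 2 -> HIT, frames=[5,2] (faults so far: 5)
  step 12: ref 5 -> HIT, frames=[5,2] (faults so far: 5)
  step 13: ref 3 -> FAULT, evict 2, frames=[5,3] (faults so far: 6)
  step 14: ref 3 -> HIT, frames=[5,3] (faults so far: 6)
  Optimal total faults: 6

Answer: 8 7 6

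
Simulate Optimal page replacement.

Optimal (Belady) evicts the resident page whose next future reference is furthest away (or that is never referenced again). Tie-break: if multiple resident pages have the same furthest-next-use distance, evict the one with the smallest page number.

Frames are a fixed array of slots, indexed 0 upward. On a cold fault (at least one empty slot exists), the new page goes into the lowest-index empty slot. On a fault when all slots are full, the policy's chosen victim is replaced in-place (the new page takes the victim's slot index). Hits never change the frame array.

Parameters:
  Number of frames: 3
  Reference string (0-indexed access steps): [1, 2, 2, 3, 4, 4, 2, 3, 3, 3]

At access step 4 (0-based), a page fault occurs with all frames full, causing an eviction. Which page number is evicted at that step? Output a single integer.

Step 0: ref 1 -> FAULT, frames=[1,-,-]
Step 1: ref 2 -> FAULT, frames=[1,2,-]
Step 2: ref 2 -> HIT, frames=[1,2,-]
Step 3: ref 3 -> FAULT, frames=[1,2,3]
Step 4: ref 4 -> FAULT, evict 1, frames=[4,2,3]
At step 4: evicted page 1

Answer: 1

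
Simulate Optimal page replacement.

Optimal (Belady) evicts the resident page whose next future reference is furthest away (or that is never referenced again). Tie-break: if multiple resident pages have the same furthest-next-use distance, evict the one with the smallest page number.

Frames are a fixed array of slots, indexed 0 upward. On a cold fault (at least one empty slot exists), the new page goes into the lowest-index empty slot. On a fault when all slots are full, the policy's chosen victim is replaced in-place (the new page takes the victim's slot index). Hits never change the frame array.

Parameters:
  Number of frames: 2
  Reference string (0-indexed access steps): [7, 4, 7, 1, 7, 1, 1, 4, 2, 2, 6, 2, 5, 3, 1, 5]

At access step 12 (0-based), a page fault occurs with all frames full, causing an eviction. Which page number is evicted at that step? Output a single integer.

Answer: 2

Derivation:
Step 0: ref 7 -> FAULT, frames=[7,-]
Step 1: ref 4 -> FAULT, frames=[7,4]
Step 2: ref 7 -> HIT, frames=[7,4]
Step 3: ref 1 -> FAULT, evict 4, frames=[7,1]
Step 4: ref 7 -> HIT, frames=[7,1]
Step 5: ref 1 -> HIT, frames=[7,1]
Step 6: ref 1 -> HIT, frames=[7,1]
Step 7: ref 4 -> FAULT, evict 7, frames=[4,1]
Step 8: ref 2 -> FAULT, evict 4, frames=[2,1]
Step 9: ref 2 -> HIT, frames=[2,1]
Step 10: ref 6 -> FAULT, evict 1, frames=[2,6]
Step 11: ref 2 -> HIT, frames=[2,6]
Step 12: ref 5 -> FAULT, evict 2, frames=[5,6]
At step 12: evicted page 2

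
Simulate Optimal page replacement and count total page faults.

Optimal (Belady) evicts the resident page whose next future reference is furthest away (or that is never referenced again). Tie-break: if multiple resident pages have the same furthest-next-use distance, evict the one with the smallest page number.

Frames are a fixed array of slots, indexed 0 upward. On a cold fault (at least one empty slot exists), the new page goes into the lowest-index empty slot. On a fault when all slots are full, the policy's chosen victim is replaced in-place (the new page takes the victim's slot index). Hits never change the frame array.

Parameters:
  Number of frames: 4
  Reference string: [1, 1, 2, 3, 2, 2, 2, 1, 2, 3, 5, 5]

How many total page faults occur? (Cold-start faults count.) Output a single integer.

Step 0: ref 1 → FAULT, frames=[1,-,-,-]
Step 1: ref 1 → HIT, frames=[1,-,-,-]
Step 2: ref 2 → FAULT, frames=[1,2,-,-]
Step 3: ref 3 → FAULT, frames=[1,2,3,-]
Step 4: ref 2 → HIT, frames=[1,2,3,-]
Step 5: ref 2 → HIT, frames=[1,2,3,-]
Step 6: ref 2 → HIT, frames=[1,2,3,-]
Step 7: ref 1 → HIT, frames=[1,2,3,-]
Step 8: ref 2 → HIT, frames=[1,2,3,-]
Step 9: ref 3 → HIT, frames=[1,2,3,-]
Step 10: ref 5 → FAULT, frames=[1,2,3,5]
Step 11: ref 5 → HIT, frames=[1,2,3,5]
Total faults: 4

Answer: 4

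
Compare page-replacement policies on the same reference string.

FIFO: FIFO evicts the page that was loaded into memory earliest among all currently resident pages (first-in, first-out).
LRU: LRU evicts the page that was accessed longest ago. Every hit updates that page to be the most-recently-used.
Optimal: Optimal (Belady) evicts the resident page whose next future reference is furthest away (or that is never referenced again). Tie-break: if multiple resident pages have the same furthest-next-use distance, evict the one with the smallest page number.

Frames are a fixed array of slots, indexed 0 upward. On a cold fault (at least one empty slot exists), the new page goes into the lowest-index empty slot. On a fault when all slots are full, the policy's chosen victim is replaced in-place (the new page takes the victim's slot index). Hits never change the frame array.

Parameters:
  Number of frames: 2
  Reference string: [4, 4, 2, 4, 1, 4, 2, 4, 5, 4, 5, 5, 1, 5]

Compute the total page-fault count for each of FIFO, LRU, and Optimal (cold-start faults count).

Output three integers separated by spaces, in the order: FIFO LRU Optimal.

--- FIFO ---
  step 0: ref 4 -> FAULT, frames=[4,-] (faults so far: 1)
  step 1: ref 4 -> HIT, frames=[4,-] (faults so far: 1)
  step 2: ref 2 -> FAULT, frames=[4,2] (faults so far: 2)
  step 3: ref 4 -> HIT, frames=[4,2] (faults so far: 2)
  step 4: ref 1 -> FAULT, evict 4, frames=[1,2] (faults so far: 3)
  step 5: ref 4 -> FAULT, evict 2, frames=[1,4] (faults so far: 4)
  step 6: ref 2 -> FAULT, evict 1, frames=[2,4] (faults so far: 5)
  step 7: ref 4 -> HIT, frames=[2,4] (faults so far: 5)
  step 8: ref 5 -> FAULT, evict 4, frames=[2,5] (faults so far: 6)
  step 9: ref 4 -> FAULT, evict 2, frames=[4,5] (faults so far: 7)
  step 10: ref 5 -> HIT, frames=[4,5] (faults so far: 7)
  step 11: ref 5 -> HIT, frames=[4,5] (faults so far: 7)
  step 12: ref 1 -> FAULT, evict 5, frames=[4,1] (faults so far: 8)
  step 13: ref 5 -> FAULT, evict 4, frames=[5,1] (faults so far: 9)
  FIFO total faults: 9
--- LRU ---
  step 0: ref 4 -> FAULT, frames=[4,-] (faults so far: 1)
  step 1: ref 4 -> HIT, frames=[4,-] (faults so far: 1)
  step 2: ref 2 -> FAULT, frames=[4,2] (faults so far: 2)
  step 3: ref 4 -> HIT, frames=[4,2] (faults so far: 2)
  step 4: ref 1 -> FAULT, evict 2, frames=[4,1] (faults so far: 3)
  step 5: ref 4 -> HIT, frames=[4,1] (faults so far: 3)
  step 6: ref 2 -> FAULT, evict 1, frames=[4,2] (faults so far: 4)
  step 7: ref 4 -> HIT, frames=[4,2] (faults so far: 4)
  step 8: ref 5 -> FAULT, evict 2, frames=[4,5] (faults so far: 5)
  step 9: ref 4 -> HIT, frames=[4,5] (faults so far: 5)
  step 10: ref 5 -> HIT, frames=[4,5] (faults so far: 5)
  step 11: ref 5 -> HIT, frames=[4,5] (faults so far: 5)
  step 12: ref 1 -> FAULT, evict 4, frames=[1,5] (faults so far: 6)
  step 13: ref 5 -> HIT, frames=[1,5] (faults so far: 6)
  LRU total faults: 6
--- Optimal ---
  step 0: ref 4 -> FAULT, frames=[4,-] (faults so far: 1)
  step 1: ref 4 -> HIT, frames=[4,-] (faults so far: 1)
  step 2: ref 2 -> FAULT, frames=[4,2] (faults so far: 2)
  step 3: ref 4 -> HIT, frames=[4,2] (faults so far: 2)
  step 4: ref 1 -> FAULT, evict 2, frames=[4,1] (faults so far: 3)
  step 5: ref 4 -> HIT, frames=[4,1] (faults so far: 3)
  step 6: ref 2 -> FAULT, evict 1, frames=[4,2] (faults so far: 4)
  step 7: ref 4 -> HIT, frames=[4,2] (faults so far: 4)
  step 8: ref 5 -> FAULT, evict 2, frames=[4,5] (faults so far: 5)
  step 9: ref 4 -> HIT, frames=[4,5] (faults so far: 5)
  step 10: ref 5 -> HIT, frames=[4,5] (faults so far: 5)
  step 11: ref 5 -> HIT, frames=[4,5] (faults so far: 5)
  step 12: ref 1 -> FAULT, evict 4, frames=[1,5] (faults so far: 6)
  step 13: ref 5 -> HIT, frames=[1,5] (faults so far: 6)
  Optimal total faults: 6

Answer: 9 6 6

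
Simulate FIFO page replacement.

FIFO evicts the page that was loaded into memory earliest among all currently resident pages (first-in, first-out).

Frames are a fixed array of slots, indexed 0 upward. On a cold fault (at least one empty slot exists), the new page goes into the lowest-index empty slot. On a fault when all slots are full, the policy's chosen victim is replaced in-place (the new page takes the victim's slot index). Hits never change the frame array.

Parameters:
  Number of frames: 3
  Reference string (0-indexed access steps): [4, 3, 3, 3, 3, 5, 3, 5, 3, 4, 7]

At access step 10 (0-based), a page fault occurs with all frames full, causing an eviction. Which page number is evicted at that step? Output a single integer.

Answer: 4

Derivation:
Step 0: ref 4 -> FAULT, frames=[4,-,-]
Step 1: ref 3 -> FAULT, frames=[4,3,-]
Step 2: ref 3 -> HIT, frames=[4,3,-]
Step 3: ref 3 -> HIT, frames=[4,3,-]
Step 4: ref 3 -> HIT, frames=[4,3,-]
Step 5: ref 5 -> FAULT, frames=[4,3,5]
Step 6: ref 3 -> HIT, frames=[4,3,5]
Step 7: ref 5 -> HIT, frames=[4,3,5]
Step 8: ref 3 -> HIT, frames=[4,3,5]
Step 9: ref 4 -> HIT, frames=[4,3,5]
Step 10: ref 7 -> FAULT, evict 4, frames=[7,3,5]
At step 10: evicted page 4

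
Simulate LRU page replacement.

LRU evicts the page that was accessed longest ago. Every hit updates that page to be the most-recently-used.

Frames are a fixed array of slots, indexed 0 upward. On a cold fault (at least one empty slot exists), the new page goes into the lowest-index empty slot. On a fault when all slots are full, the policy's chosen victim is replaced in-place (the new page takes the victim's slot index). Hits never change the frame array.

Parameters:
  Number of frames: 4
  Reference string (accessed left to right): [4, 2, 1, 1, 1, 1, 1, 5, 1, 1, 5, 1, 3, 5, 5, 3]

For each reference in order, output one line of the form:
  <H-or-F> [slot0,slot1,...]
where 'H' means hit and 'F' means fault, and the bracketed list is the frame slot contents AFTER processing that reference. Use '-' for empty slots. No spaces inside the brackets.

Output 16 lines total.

F [4,-,-,-]
F [4,2,-,-]
F [4,2,1,-]
H [4,2,1,-]
H [4,2,1,-]
H [4,2,1,-]
H [4,2,1,-]
F [4,2,1,5]
H [4,2,1,5]
H [4,2,1,5]
H [4,2,1,5]
H [4,2,1,5]
F [3,2,1,5]
H [3,2,1,5]
H [3,2,1,5]
H [3,2,1,5]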